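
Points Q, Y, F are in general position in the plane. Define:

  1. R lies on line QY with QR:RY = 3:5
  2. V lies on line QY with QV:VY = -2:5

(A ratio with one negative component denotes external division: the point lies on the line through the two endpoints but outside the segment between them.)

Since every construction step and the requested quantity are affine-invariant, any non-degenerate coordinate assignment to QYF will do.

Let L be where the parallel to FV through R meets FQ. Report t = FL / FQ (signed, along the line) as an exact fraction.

t = 25/16

Choose coordinates Q = (0, 0), Y = (1, 0), F = (0, 1).
1. R lies on line QY with QR:RY = 3:5 ⇒ R = (3/8, 0)
2. V lies on line QY with QV:VY = -2:5 ⇒ V = (-2/3, 0)
through R parallel to FV: direction (-2/3, -1); meets FQ at L = (0, -9/16)
L = F + t·(Q−F) with t = 25/16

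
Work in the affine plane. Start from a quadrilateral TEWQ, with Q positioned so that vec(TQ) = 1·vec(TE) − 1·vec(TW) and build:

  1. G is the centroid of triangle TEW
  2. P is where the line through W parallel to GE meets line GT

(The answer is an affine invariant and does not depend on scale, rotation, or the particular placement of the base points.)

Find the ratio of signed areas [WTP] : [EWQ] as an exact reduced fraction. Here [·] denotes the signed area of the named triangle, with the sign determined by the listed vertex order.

Assign T = (0, 0), E = (1, 0), W = (0, 1), Q = (1, -1) — the answer is frame-independent, so this choice is without loss of generality.
1. G is the centroid of triangle TEW ⇒ G = (1/3, 1/3)
2. P is where the line through W parallel to GE meets line GT ⇒ P = (2/3, 2/3)
2·[WTP] = 2/3, 2·[EWQ] = 1
[WTP]:[EWQ] = 2/3:1 = 2/3

[WTP]:[EWQ] = 2/3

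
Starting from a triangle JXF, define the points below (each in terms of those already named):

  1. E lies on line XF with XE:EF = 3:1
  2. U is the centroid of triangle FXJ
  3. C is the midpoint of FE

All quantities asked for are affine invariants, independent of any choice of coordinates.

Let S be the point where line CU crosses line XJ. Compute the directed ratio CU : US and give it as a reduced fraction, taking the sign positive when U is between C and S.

CU:US = 13/8

Set J = (0, 0), X = (1, 0), F = (0, 1); any affine frame gives the same invariant.
1. E lies on line XF with XE:EF = 3:1 ⇒ E = (1/4, 3/4)
2. U is the centroid of triangle FXJ ⇒ U = (1/3, 1/3)
3. C is the midpoint of FE ⇒ C = (1/8, 7/8)
line CU meets XJ at S = (6/13, 0)
U = C + t·(S−C) with t = 13/21, so CU:US = 13/21:8/21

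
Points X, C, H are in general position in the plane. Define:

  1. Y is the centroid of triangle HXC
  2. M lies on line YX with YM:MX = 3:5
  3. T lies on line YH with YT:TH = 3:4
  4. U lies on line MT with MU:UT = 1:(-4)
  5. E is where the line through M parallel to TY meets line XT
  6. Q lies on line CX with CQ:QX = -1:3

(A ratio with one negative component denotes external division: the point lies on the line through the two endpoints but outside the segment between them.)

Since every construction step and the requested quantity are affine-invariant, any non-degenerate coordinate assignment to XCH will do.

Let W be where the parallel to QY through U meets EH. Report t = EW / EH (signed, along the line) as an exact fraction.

Assign X = (0, 0), C = (1, 0), H = (0, 1) — the answer is frame-independent, so this choice is without loss of generality.
1. Y is the centroid of triangle HXC ⇒ Y = (1/3, 1/3)
2. M lies on line YX with YM:MX = 3:5 ⇒ M = (5/24, 5/24)
3. T lies on line YH with YT:TH = 3:4 ⇒ T = (4/21, 13/21)
4. U lies on line MT with MU:UT = 1:(-4) ⇒ U = (3/14, 1/14)
5. E is where the line through M parallel to TY meets line XT ⇒ E = (5/42, 65/168)
6. Q lies on line CX with CQ:QX = -1:3 ⇒ Q = (3/2, 0)
through U parallel to QY: direction (-7/6, 1/3); meets EH at W = (850/4767, 779/9534)
W = E + t·(H−E) with t = -113/227

t = -113/227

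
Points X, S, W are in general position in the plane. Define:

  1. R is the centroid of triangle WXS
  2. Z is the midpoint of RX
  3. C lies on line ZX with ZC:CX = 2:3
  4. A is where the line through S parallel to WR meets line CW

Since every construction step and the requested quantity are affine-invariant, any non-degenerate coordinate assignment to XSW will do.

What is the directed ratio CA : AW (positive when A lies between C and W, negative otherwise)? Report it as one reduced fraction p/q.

Set X = (0, 0), S = (1, 0), W = (0, 1); any affine frame gives the same invariant.
1. R is the centroid of triangle WXS ⇒ R = (1/3, 1/3)
2. Z is the midpoint of RX ⇒ Z = (1/6, 1/6)
3. C lies on line ZX with ZC:CX = 2:3 ⇒ C = (1/10, 1/10)
4. A is where the line through S parallel to WR meets line CW ⇒ A = (-1/7, 16/7)
A = C + t·(W−C) with t = 17/7, so CA:AW = t:(1−t) = 17/7:-10/7

CA:AW = -17/10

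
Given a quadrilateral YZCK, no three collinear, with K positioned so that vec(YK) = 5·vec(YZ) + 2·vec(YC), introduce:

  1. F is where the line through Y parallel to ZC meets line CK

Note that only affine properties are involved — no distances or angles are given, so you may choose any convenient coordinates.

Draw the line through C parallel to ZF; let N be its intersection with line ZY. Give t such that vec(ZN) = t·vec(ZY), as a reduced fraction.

Set Y = (0, 0), Z = (1, 0), C = (0, 1), K = (5, 2); any affine frame gives the same invariant.
1. F is where the line through Y parallel to ZC meets line CK ⇒ F = (-5/6, 5/6)
through C parallel to ZF: direction (-11/6, 5/6); meets ZY at N = (11/5, 0)
N = Z + t·(Y−Z) with t = -6/5

t = -6/5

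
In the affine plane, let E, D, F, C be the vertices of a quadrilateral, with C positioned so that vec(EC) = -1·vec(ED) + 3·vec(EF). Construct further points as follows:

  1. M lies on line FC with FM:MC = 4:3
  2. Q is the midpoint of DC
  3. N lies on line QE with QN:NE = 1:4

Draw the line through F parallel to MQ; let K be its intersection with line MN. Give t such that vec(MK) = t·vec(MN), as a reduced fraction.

Choose coordinates E = (0, 0), D = (1, 0), F = (0, 1), C = (-1, 3).
1. M lies on line FC with FM:MC = 4:3 ⇒ M = (-4/7, 15/7)
2. Q is the midpoint of DC ⇒ Q = (0, 3/2)
3. N lies on line QE with QN:NE = 1:4 ⇒ N = (0, 6/5)
through F parallel to MQ: direction (4/7, -9/14); meets MN at K = (8/21, 4/7)
K = M + t·(N−M) with t = 5/3

t = 5/3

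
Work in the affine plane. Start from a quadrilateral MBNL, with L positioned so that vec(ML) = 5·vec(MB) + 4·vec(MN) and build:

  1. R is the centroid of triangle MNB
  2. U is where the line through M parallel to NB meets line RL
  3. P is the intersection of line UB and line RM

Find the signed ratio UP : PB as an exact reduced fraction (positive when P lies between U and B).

Work in coordinates with M = (0, 0), B = (1, 0), N = (0, 1), L = (5, 4).
1. R is the centroid of triangle MNB ⇒ R = (1/3, 1/3)
2. U is where the line through M parallel to NB meets line RL ⇒ U = (-1/25, 1/25)
3. P is the intersection of line UB and line RM ⇒ P = (1/27, 1/27)
P = U + t·(B−U) with t = 2/27, so UP:PB = t:(1−t) = 2/27:25/27

UP:PB = 2/25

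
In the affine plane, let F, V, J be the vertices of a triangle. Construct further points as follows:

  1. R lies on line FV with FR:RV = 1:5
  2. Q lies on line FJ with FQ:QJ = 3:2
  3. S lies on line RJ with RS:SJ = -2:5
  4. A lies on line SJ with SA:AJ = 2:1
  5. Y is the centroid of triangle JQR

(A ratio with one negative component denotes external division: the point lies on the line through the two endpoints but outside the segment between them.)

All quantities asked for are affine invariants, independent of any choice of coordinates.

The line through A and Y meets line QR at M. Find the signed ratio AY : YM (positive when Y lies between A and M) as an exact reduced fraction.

Work in coordinates with F = (0, 0), V = (1, 0), J = (0, 1).
1. R lies on line FV with FR:RV = 1:5 ⇒ R = (1/6, 0)
2. Q lies on line FJ with FQ:QJ = 3:2 ⇒ Q = (0, 3/5)
3. S lies on line RJ with RS:SJ = -2:5 ⇒ S = (5/18, -2/3)
4. A lies on line SJ with SA:AJ = 2:1 ⇒ A = (5/54, 4/9)
5. Y is the centroid of triangle JQR ⇒ Y = (1/18, 8/15)
line AY meets QR at M = (-1/18, 4/5)
Y = A + t·(M−A) with t = 1/4, so AY:YM = 1/4:3/4

AY:YM = 1/3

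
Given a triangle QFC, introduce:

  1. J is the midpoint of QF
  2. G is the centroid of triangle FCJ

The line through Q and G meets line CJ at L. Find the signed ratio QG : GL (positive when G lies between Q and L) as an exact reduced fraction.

QG:GL = -4

Choose coordinates Q = (0, 0), F = (1, 0), C = (0, 1).
1. J is the midpoint of QF ⇒ J = (1/2, 0)
2. G is the centroid of triangle FCJ ⇒ G = (1/2, 1/3)
line QG meets CJ at L = (3/8, 1/4)
G = Q + t·(L−Q) with t = 4/3, so QG:GL = 4/3:-1/3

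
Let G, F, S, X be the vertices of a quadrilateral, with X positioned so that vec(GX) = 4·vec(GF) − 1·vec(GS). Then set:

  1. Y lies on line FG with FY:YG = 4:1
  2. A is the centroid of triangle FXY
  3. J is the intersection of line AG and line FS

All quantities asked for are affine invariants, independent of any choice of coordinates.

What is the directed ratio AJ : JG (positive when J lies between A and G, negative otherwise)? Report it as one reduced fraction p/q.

Assign G = (0, 0), F = (1, 0), S = (0, 1), X = (4, -1) — the answer is frame-independent, so this choice is without loss of generality.
1. Y lies on line FG with FY:YG = 4:1 ⇒ Y = (1/5, 0)
2. A is the centroid of triangle FXY ⇒ A = (26/15, -1/3)
3. J is the intersection of line AG and line FS ⇒ J = (26/21, -5/21)
J = A + t·(G−A) with t = 2/7, so AJ:JG = t:(1−t) = 2/7:5/7

AJ:JG = 2/5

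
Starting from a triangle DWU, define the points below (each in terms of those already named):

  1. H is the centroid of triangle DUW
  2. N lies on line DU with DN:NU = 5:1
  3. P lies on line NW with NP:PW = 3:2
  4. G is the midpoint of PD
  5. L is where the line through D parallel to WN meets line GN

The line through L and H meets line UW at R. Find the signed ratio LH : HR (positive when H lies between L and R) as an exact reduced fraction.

LH:HR = 17/10

Set D = (0, 0), W = (1, 0), U = (0, 1); any affine frame gives the same invariant.
1. H is the centroid of triangle DUW ⇒ H = (1/3, 1/3)
2. N lies on line DU with DN:NU = 5:1 ⇒ N = (0, 5/6)
3. P lies on line NW with NP:PW = 3:2 ⇒ P = (3/5, 1/3)
4. G is the midpoint of PD ⇒ G = (3/10, 1/6)
5. L is where the line through D parallel to WN meets line GN ⇒ L = (3/5, -1/2)
line LH meets UW at R = (3/17, 14/17)
H = L + t·(R−L) with t = 17/27, so LH:HR = 17/27:10/27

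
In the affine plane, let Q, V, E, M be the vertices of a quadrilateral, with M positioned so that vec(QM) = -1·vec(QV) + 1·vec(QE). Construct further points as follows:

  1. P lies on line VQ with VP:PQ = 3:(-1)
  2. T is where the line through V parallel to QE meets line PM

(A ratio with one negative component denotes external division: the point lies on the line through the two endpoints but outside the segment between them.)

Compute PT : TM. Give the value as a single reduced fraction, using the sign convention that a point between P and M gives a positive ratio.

PT:TM = -3/4

Work in coordinates with Q = (0, 0), V = (1, 0), E = (0, 1), M = (-1, 1).
1. P lies on line VQ with VP:PQ = 3:(-1) ⇒ P = (-1/2, 0)
2. T is where the line through V parallel to QE meets line PM ⇒ T = (1, -3)
T = P + t·(M−P) with t = -3, so PT:TM = t:(1−t) = -3:4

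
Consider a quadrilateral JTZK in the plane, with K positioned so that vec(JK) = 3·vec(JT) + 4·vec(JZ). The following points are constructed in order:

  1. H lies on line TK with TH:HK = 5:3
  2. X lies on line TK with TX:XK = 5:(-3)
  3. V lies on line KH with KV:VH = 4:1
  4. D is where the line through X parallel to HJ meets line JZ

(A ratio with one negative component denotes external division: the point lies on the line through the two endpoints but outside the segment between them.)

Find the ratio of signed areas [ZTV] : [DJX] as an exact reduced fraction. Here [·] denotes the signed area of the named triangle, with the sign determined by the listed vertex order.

[ZTV]:[DJX] = 21/100

Assign J = (0, 0), T = (1, 0), Z = (0, 1), K = (3, 4) — the answer is frame-independent, so this choice is without loss of generality.
1. H lies on line TK with TH:HK = 5:3 ⇒ H = (9/4, 5/2)
2. X lies on line TK with TX:XK = 5:(-3) ⇒ X = (6, 10)
3. V lies on line KH with KV:VH = 4:1 ⇒ V = (12/5, 14/5)
4. D is where the line through X parallel to HJ meets line JZ ⇒ D = (0, 10/3)
2·[ZTV] = 21/5, 2·[DJX] = 20
[ZTV]:[DJX] = 21/5:20 = 21/100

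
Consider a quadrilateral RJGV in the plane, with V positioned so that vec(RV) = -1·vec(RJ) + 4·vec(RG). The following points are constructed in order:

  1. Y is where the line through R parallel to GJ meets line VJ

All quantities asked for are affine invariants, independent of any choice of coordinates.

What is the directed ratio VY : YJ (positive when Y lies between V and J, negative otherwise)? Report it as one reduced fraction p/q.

VY:YJ = -3

Choose coordinates R = (0, 0), J = (1, 0), G = (0, 1), V = (-1, 4).
1. Y is where the line through R parallel to GJ meets line VJ ⇒ Y = (2, -2)
Y = V + t·(J−V) with t = 3/2, so VY:YJ = t:(1−t) = 3/2:-1/2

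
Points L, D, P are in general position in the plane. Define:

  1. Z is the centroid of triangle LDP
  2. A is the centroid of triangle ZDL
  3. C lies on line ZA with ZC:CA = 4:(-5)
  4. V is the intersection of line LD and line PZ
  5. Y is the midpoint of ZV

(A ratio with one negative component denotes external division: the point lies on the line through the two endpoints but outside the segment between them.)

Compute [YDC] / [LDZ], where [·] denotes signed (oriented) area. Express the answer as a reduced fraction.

Choose coordinates L = (0, 0), D = (1, 0), P = (0, 1).
1. Z is the centroid of triangle LDP ⇒ Z = (1/3, 1/3)
2. A is the centroid of triangle ZDL ⇒ A = (4/9, 1/9)
3. C lies on line ZA with ZC:CA = 4:(-5) ⇒ C = (-1/9, 11/9)
4. V is the intersection of line LD and line PZ ⇒ V = (1/2, 0)
5. Y is the midpoint of ZV ⇒ Y = (5/12, 1/6)
2·[YDC] = 19/36, 2·[LDZ] = 1/3
[YDC]:[LDZ] = 19/36:1/3 = 19/12

[YDC]:[LDZ] = 19/12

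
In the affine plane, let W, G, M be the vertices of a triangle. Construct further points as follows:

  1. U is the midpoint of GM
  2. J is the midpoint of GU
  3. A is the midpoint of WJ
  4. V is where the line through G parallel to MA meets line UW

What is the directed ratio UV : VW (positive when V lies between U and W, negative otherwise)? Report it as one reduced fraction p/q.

UV:VW = -2/7

Set W = (0, 0), G = (1, 0), M = (0, 1); any affine frame gives the same invariant.
1. U is the midpoint of GM ⇒ U = (1/2, 1/2)
2. J is the midpoint of GU ⇒ J = (3/4, 1/4)
3. A is the midpoint of WJ ⇒ A = (3/8, 1/8)
4. V is where the line through G parallel to MA meets line UW ⇒ V = (7/10, 7/10)
V = U + t·(W−U) with t = -2/5, so UV:VW = t:(1−t) = -2/5:7/5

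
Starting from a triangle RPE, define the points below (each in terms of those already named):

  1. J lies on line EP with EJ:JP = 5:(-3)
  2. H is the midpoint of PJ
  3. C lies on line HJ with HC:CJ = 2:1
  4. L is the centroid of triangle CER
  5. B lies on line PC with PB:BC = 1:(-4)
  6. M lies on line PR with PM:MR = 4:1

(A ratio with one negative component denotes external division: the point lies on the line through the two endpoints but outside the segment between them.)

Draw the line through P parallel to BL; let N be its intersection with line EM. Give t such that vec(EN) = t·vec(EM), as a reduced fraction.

Assign R = (0, 0), P = (1, 0), E = (0, 1) — the answer is frame-independent, so this choice is without loss of generality.
1. J lies on line EP with EJ:JP = 5:(-3) ⇒ J = (5/2, -3/2)
2. H is the midpoint of PJ ⇒ H = (7/4, -3/4)
3. C lies on line HJ with HC:CJ = 2:1 ⇒ C = (9/4, -5/4)
4. L is the centroid of triangle CER ⇒ L = (3/4, -1/12)
5. B lies on line PC with PB:BC = 1:(-4) ⇒ B = (7/12, 5/12)
6. M lies on line PR with PM:MR = 4:1 ⇒ M = (1/5, 0)
through P parallel to BL: direction (1/6, -1/2); meets EM at N = (-1, 6)
N = E + t·(M−E) with t = -5

t = -5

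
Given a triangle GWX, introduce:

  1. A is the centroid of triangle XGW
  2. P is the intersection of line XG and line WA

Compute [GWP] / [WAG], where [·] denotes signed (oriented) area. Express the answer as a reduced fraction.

Set G = (0, 0), W = (1, 0), X = (0, 1); any affine frame gives the same invariant.
1. A is the centroid of triangle XGW ⇒ A = (1/3, 1/3)
2. P is the intersection of line XG and line WA ⇒ P = (0, 1/2)
2·[GWP] = 1/2, 2·[WAG] = 1/3
[GWP]:[WAG] = 1/2:1/3 = 3/2

[GWP]:[WAG] = 3/2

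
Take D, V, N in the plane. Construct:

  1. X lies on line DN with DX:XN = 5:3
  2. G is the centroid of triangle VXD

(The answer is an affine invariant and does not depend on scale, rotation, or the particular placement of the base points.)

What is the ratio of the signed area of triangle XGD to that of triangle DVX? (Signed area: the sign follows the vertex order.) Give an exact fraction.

[XGD]:[DVX] = -1/3

Work in coordinates with D = (0, 0), V = (1, 0), N = (0, 1).
1. X lies on line DN with DX:XN = 5:3 ⇒ X = (0, 5/8)
2. G is the centroid of triangle VXD ⇒ G = (1/3, 5/24)
2·[XGD] = -5/24, 2·[DVX] = 5/8
[XGD]:[DVX] = -5/24:5/8 = -1/3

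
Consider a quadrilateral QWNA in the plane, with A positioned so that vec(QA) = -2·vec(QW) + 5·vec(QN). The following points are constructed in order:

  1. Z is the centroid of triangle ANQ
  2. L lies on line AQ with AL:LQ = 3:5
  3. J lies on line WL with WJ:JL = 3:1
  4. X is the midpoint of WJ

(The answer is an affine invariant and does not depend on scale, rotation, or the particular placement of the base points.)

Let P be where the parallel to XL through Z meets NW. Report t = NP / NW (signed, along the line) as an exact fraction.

t = 4/21

Choose coordinates Q = (0, 0), W = (1, 0), N = (0, 1), A = (-2, 5).
1. Z is the centroid of triangle ANQ ⇒ Z = (-2/3, 2)
2. L lies on line AQ with AL:LQ = 3:5 ⇒ L = (-5/4, 25/8)
3. J lies on line WL with WJ:JL = 3:1 ⇒ J = (-11/16, 75/32)
4. X is the midpoint of WJ ⇒ X = (5/32, 75/64)
through Z parallel to XL: direction (-45/32, 125/64); meets NW at P = (4/21, 17/21)
P = N + t·(W−N) with t = 4/21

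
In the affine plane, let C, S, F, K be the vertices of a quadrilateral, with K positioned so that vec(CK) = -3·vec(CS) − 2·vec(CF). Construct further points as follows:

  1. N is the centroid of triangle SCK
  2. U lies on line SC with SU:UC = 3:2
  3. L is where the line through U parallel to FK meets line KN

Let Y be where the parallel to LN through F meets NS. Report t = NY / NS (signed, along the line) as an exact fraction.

t = -9/2

Work in coordinates with C = (0, 0), S = (1, 0), F = (0, 1), K = (-3, -2).
1. N is the centroid of triangle SCK ⇒ N = (-2/3, -2/3)
2. U lies on line SC with SU:UC = 3:2 ⇒ U = (2/5, 0)
3. L is where the line through U parallel to FK meets line KN ⇒ L = (4/15, -2/15)
through F parallel to LN: direction (-14/15, -8/15); meets NS at Y = (-49/6, -11/3)
Y = N + t·(S−N) with t = -9/2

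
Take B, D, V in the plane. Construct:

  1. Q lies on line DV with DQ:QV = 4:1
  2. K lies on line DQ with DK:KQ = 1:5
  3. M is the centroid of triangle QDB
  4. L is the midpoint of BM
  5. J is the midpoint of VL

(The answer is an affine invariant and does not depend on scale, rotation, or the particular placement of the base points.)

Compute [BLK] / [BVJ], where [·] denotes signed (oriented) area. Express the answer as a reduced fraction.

Choose coordinates B = (0, 0), D = (1, 0), V = (0, 1).
1. Q lies on line DV with DQ:QV = 4:1 ⇒ Q = (1/5, 4/5)
2. K lies on line DQ with DK:KQ = 1:5 ⇒ K = (13/15, 2/15)
3. M is the centroid of triangle QDB ⇒ M = (2/5, 4/15)
4. L is the midpoint of BM ⇒ L = (1/5, 2/15)
5. J is the midpoint of VL ⇒ J = (1/10, 17/30)
2·[BLK] = -4/45, 2·[BVJ] = -1/10
[BLK]:[BVJ] = -4/45:-1/10 = 8/9

[BLK]:[BVJ] = 8/9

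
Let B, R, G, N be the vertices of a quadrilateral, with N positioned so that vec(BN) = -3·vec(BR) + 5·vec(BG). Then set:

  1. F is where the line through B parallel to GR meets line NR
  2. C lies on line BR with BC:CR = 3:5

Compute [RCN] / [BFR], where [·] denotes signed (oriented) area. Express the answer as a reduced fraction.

[RCN]:[BFR] = -5/8

Choose coordinates B = (0, 0), R = (1, 0), G = (0, 1), N = (-3, 5).
1. F is where the line through B parallel to GR meets line NR ⇒ F = (5, -5)
2. C lies on line BR with BC:CR = 3:5 ⇒ C = (3/8, 0)
2·[RCN] = -25/8, 2·[BFR] = 5
[RCN]:[BFR] = -25/8:5 = -5/8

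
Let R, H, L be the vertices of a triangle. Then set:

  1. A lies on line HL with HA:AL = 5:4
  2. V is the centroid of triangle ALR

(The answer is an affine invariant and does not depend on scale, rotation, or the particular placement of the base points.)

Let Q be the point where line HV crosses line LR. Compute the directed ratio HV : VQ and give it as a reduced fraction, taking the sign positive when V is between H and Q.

Work in coordinates with R = (0, 0), H = (1, 0), L = (0, 1).
1. A lies on line HL with HA:AL = 5:4 ⇒ A = (4/9, 5/9)
2. V is the centroid of triangle ALR ⇒ V = (4/27, 14/27)
line HV meets LR at Q = (0, 14/23)
V = H + t·(Q−H) with t = 23/27, so HV:VQ = 23/27:4/27

HV:VQ = 23/4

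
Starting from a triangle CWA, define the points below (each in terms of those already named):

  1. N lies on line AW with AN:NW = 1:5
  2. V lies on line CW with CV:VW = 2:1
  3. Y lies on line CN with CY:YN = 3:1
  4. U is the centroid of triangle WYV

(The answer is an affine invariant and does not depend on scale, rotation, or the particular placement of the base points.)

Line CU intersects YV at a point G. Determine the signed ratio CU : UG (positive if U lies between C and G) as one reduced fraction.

Set C = (0, 0), W = (1, 0), A = (0, 1); any affine frame gives the same invariant.
1. N lies on line AW with AN:NW = 1:5 ⇒ N = (1/6, 5/6)
2. V lies on line CW with CV:VW = 2:1 ⇒ V = (2/3, 0)
3. Y lies on line CN with CY:YN = 3:1 ⇒ Y = (1/8, 5/8)
4. U is the centroid of triangle WYV ⇒ U = (43/72, 5/24)
line CU meets YV at G = (43/84, 5/28)
U = C + t·(G−C) with t = 7/6, so CU:UG = 7/6:-1/6

CU:UG = -7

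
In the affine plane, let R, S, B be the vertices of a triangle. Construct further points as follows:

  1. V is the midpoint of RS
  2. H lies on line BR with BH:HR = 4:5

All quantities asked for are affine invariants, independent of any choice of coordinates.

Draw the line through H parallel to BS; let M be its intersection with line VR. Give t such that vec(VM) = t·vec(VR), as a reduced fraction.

t = -1/9

Assign R = (0, 0), S = (1, 0), B = (0, 1) — the answer is frame-independent, so this choice is without loss of generality.
1. V is the midpoint of RS ⇒ V = (1/2, 0)
2. H lies on line BR with BH:HR = 4:5 ⇒ H = (0, 5/9)
through H parallel to BS: direction (1, -1); meets VR at M = (5/9, 0)
M = V + t·(R−V) with t = -1/9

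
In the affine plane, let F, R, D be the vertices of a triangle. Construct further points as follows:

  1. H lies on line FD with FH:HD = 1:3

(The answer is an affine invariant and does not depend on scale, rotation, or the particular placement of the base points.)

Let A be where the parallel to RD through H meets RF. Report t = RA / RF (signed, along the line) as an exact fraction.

t = 3/4

Work in coordinates with F = (0, 0), R = (1, 0), D = (0, 1).
1. H lies on line FD with FH:HD = 1:3 ⇒ H = (0, 1/4)
through H parallel to RD: direction (-1, 1); meets RF at A = (1/4, 0)
A = R + t·(F−R) with t = 3/4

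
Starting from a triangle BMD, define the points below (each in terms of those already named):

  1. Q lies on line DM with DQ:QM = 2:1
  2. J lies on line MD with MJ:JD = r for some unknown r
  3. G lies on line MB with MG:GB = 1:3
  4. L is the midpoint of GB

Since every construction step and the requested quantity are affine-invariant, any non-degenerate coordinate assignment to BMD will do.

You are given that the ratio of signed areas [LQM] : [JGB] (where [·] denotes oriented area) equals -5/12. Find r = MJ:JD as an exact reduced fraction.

Work in coordinates with B = (0, 0), M = (1, 0), D = (0, 1).
1. Q lies on line DM with DQ:QM = 2:1 ⇒ Q = (2/3, 1/3)
2. With MJ:JD = r, write λ = r/(r+1) so J = M + λ·(D−M); J is affine-linear in λ
3. G lies on line MB with MG:GB = 1:3 ⇒ G = (3/4, 0)
4. L is the midpoint of GB ⇒ L = (3/8, 0)
Every point depending on J is an affine combination of J and λ-independent points, so each such coordinate is linear in λ; the λ² term in each signed area is a multiple of (D−M)×(D−M) = 0, so 2·[LQM] and 2·[JGB] are each linear in λ. Evaluating at λ=0 and λ=1:
  2·[LQM] = -5/24,   2·[JGB] = -3/4·λ
So [LQM]:[JGB] = (-5/24) / (-3/4·λ). Setting this equal to -5/12:
  -5/24 = -5/12·(-3/4·λ)  ⇒  λ = -2/3
Then r = λ/(1−λ) = (-2/3)/(5/3) = -2/5. Check: with r = -2/5, J = (5/3, -2/3) and [LQM]:[JGB] = -5/12 as required.

r = -2/5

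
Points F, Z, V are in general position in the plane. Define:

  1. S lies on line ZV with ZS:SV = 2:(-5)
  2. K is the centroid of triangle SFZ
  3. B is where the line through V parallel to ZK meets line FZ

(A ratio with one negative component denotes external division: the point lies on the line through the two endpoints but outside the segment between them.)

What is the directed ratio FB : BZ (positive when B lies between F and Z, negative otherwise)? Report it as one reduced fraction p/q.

Work in coordinates with F = (0, 0), Z = (1, 0), V = (0, 1).
1. S lies on line ZV with ZS:SV = 2:(-5) ⇒ S = (5/3, -2/3)
2. K is the centroid of triangle SFZ ⇒ K = (8/9, -2/9)
3. B is where the line through V parallel to ZK meets line FZ ⇒ B = (-1/2, 0)
B = F + t·(Z−F) with t = -1/2, so FB:BZ = t:(1−t) = -1/2:3/2

FB:BZ = -1/3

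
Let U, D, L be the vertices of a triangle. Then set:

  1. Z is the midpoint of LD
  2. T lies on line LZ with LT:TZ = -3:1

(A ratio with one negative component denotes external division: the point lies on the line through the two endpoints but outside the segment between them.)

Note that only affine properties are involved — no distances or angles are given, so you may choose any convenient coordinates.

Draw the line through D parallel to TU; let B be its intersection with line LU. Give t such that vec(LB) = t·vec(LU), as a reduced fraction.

t = 4/3

Set U = (0, 0), D = (1, 0), L = (0, 1); any affine frame gives the same invariant.
1. Z is the midpoint of LD ⇒ Z = (1/2, 1/2)
2. T lies on line LZ with LT:TZ = -3:1 ⇒ T = (3/4, 1/4)
through D parallel to TU: direction (-3/4, -1/4); meets LU at B = (0, -1/3)
B = L + t·(U−L) with t = 4/3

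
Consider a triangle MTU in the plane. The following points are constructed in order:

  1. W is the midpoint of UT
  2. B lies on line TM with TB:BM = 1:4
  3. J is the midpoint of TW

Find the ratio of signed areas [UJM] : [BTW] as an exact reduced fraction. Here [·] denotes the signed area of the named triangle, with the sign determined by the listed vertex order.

Set M = (0, 0), T = (1, 0), U = (0, 1); any affine frame gives the same invariant.
1. W is the midpoint of UT ⇒ W = (1/2, 1/2)
2. B lies on line TM with TB:BM = 1:4 ⇒ B = (4/5, 0)
3. J is the midpoint of TW ⇒ J = (3/4, 1/4)
2·[UJM] = -3/4, 2·[BTW] = 1/10
[UJM]:[BTW] = -3/4:1/10 = -15/2

[UJM]:[BTW] = -15/2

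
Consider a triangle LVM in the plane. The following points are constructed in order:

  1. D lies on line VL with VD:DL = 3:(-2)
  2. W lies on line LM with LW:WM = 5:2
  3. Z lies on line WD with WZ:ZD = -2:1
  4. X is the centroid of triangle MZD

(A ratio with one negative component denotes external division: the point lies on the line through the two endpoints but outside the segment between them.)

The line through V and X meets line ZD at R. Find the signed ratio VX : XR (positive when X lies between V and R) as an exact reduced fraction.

Assign L = (0, 0), V = (1, 0), M = (0, 1) — the answer is frame-independent, so this choice is without loss of generality.
1. D lies on line VL with VD:DL = 3:(-2) ⇒ D = (-2, 0)
2. W lies on line LM with LW:WM = 5:2 ⇒ W = (0, 5/7)
3. Z lies on line WD with WZ:ZD = -2:1 ⇒ Z = (-4, -5/7)
4. X is the centroid of triangle MZD ⇒ X = (-2, 2/21)
line VX meets ZD at R = (-86/49, 30/343)
X = V + t·(R−V) with t = 49/45, so VX:XR = 49/45:-4/45

VX:XR = -49/4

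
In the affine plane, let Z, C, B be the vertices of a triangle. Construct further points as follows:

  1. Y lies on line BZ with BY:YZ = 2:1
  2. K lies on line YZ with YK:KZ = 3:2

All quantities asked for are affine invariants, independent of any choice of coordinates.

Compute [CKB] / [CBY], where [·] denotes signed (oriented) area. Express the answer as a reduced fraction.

Assign Z = (0, 0), C = (1, 0), B = (0, 1) — the answer is frame-independent, so this choice is without loss of generality.
1. Y lies on line BZ with BY:YZ = 2:1 ⇒ Y = (0, 1/3)
2. K lies on line YZ with YK:KZ = 3:2 ⇒ K = (0, 2/15)
2·[CKB] = -13/15, 2·[CBY] = 2/3
[CKB]:[CBY] = -13/15:2/3 = -13/10

[CKB]:[CBY] = -13/10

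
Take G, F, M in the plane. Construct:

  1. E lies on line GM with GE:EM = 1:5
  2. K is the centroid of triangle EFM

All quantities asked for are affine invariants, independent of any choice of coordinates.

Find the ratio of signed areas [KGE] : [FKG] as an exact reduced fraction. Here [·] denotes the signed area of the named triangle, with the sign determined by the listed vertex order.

Work in coordinates with G = (0, 0), F = (1, 0), M = (0, 1).
1. E lies on line GM with GE:EM = 1:5 ⇒ E = (0, 1/6)
2. K is the centroid of triangle EFM ⇒ K = (1/3, 7/18)
2·[KGE] = -1/18, 2·[FKG] = 7/18
[KGE]:[FKG] = -1/18:7/18 = -1/7

[KGE]:[FKG] = -1/7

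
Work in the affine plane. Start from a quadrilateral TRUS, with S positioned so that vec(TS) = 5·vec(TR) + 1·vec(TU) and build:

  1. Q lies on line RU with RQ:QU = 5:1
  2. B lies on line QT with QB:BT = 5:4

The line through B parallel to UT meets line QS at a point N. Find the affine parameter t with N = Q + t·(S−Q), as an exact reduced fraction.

Choose coordinates T = (0, 0), R = (1, 0), U = (0, 1), S = (5, 1).
1. Q lies on line RU with RQ:QU = 5:1 ⇒ Q = (1/6, 5/6)
2. B lies on line QT with QB:BT = 5:4 ⇒ B = (2/27, 10/27)
through B parallel to UT: direction (0, -1); meets QS at N = (2/27, 650/783)
N = Q + t·(S−Q) with t = -5/261

t = -5/261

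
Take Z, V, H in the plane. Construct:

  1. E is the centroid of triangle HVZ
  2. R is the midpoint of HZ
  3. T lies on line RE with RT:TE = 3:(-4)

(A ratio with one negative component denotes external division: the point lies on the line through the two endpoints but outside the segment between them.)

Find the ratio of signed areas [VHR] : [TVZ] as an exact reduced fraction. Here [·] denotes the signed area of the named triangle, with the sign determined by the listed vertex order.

[VHR]:[TVZ] = -1/2

Assign Z = (0, 0), V = (1, 0), H = (0, 1) — the answer is frame-independent, so this choice is without loss of generality.
1. E is the centroid of triangle HVZ ⇒ E = (1/3, 1/3)
2. R is the midpoint of HZ ⇒ R = (0, 1/2)
3. T lies on line RE with RT:TE = 3:(-4) ⇒ T = (-1, 1)
2·[VHR] = 1/2, 2·[TVZ] = -1
[VHR]:[TVZ] = 1/2:-1 = -1/2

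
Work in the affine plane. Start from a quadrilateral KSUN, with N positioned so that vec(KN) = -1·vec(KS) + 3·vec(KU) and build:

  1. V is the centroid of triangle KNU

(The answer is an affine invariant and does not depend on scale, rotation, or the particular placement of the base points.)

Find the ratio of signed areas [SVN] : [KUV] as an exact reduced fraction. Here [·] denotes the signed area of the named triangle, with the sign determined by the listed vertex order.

[SVN]:[KUV] = -4

Choose coordinates K = (0, 0), S = (1, 0), U = (0, 1), N = (-1, 3).
1. V is the centroid of triangle KNU ⇒ V = (-1/3, 4/3)
2·[SVN] = -4/3, 2·[KUV] = 1/3
[SVN]:[KUV] = -4/3:1/3 = -4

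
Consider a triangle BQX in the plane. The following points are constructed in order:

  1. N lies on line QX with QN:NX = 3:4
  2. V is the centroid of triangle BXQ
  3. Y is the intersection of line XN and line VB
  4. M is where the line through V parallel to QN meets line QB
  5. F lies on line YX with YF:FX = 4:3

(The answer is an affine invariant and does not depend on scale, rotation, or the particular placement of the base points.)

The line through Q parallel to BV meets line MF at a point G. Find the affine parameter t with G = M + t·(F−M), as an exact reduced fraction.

t = -7/26

Set B = (0, 0), Q = (1, 0), X = (0, 1); any affine frame gives the same invariant.
1. N lies on line QX with QN:NX = 3:4 ⇒ N = (4/7, 3/7)
2. V is the centroid of triangle BXQ ⇒ V = (1/3, 1/3)
3. Y is the intersection of line XN and line VB ⇒ Y = (1/2, 1/2)
4. M is where the line through V parallel to QN meets line QB ⇒ M = (2/3, 0)
5. F lies on line YX with YF:FX = 4:3 ⇒ F = (3/14, 11/14)
through Q parallel to BV: direction (1/3, 1/3); meets MF at G = (41/52, -11/52)
G = M + t·(F−M) with t = -7/26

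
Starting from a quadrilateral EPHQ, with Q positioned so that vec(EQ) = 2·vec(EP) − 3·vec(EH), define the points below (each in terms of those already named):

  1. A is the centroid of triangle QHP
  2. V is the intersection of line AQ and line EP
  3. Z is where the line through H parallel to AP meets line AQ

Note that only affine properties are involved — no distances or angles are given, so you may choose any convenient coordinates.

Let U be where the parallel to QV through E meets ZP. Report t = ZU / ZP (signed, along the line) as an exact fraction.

t = -5/2

Choose coordinates E = (0, 0), P = (1, 0), H = (0, 1), Q = (2, -3).
1. A is the centroid of triangle QHP ⇒ A = (1, -2/3)
2. V is the intersection of line AQ and line EP ⇒ V = (5/7, 0)
3. Z is where the line through H parallel to AP meets line AQ ⇒ Z = (0, 5/3)
through E parallel to QV: direction (-9/7, 3); meets ZP at U = (-5/2, 35/6)
U = Z + t·(P−Z) with t = -5/2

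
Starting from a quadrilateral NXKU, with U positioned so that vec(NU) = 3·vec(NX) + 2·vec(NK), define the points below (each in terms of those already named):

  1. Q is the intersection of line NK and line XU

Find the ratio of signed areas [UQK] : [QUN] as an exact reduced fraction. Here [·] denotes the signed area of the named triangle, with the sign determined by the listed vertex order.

Work in coordinates with N = (0, 0), X = (1, 0), K = (0, 1), U = (3, 2).
1. Q is the intersection of line NK and line XU ⇒ Q = (0, -1)
2·[UQK] = -6, 2·[QUN] = 3
[UQK]:[QUN] = -6:3 = -2

[UQK]:[QUN] = -2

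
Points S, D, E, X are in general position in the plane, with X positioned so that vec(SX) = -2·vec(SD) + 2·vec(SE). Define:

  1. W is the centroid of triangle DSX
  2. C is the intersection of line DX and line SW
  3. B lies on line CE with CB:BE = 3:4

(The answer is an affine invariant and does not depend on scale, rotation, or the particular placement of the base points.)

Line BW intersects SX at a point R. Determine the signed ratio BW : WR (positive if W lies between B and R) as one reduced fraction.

BW:WR = 8/7

Set S = (0, 0), D = (1, 0), E = (0, 1), X = (-2, 2); any affine frame gives the same invariant.
1. W is the centroid of triangle DSX ⇒ W = (-1/3, 2/3)
2. C is the intersection of line DX and line SW ⇒ C = (-1/2, 1)
3. B lies on line CE with CB:BE = 3:4 ⇒ B = (-2/7, 1)
line BW meets SX at R = (-3/8, 3/8)
W = B + t·(R−B) with t = 8/15, so BW:WR = 8/15:7/15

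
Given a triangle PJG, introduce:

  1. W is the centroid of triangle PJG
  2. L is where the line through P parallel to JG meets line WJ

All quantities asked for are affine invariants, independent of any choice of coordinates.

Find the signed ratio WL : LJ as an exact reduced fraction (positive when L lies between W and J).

WL:LJ = -2/3

Assign P = (0, 0), J = (1, 0), G = (0, 1) — the answer is frame-independent, so this choice is without loss of generality.
1. W is the centroid of triangle PJG ⇒ W = (1/3, 1/3)
2. L is where the line through P parallel to JG meets line WJ ⇒ L = (-1, 1)
L = W + t·(J−W) with t = -2, so WL:LJ = t:(1−t) = -2:3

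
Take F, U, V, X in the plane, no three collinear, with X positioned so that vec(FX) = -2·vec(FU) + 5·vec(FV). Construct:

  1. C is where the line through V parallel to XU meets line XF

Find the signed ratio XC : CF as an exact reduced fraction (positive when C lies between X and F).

XC:CF = 2/3

Assign F = (0, 0), U = (1, 0), V = (0, 1), X = (-2, 5) — the answer is frame-independent, so this choice is without loss of generality.
1. C is where the line through V parallel to XU meets line XF ⇒ C = (-6/5, 3)
C = X + t·(F−X) with t = 2/5, so XC:CF = t:(1−t) = 2/5:3/5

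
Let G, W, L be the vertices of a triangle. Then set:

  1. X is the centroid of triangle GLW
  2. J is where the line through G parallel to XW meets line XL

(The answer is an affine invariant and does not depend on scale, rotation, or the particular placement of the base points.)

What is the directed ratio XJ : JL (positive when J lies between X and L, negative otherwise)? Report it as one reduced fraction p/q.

Assign G = (0, 0), W = (1, 0), L = (0, 1) — the answer is frame-independent, so this choice is without loss of generality.
1. X is the centroid of triangle GLW ⇒ X = (1/3, 1/3)
2. J is where the line through G parallel to XW meets line XL ⇒ J = (2/3, -1/3)
J = X + t·(L−X) with t = -1, so XJ:JL = t:(1−t) = -1:2

XJ:JL = -1/2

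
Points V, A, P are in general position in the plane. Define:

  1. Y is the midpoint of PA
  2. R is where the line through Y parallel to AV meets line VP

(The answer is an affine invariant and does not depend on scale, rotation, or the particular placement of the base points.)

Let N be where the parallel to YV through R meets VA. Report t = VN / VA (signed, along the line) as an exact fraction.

Choose coordinates V = (0, 0), A = (1, 0), P = (0, 1).
1. Y is the midpoint of PA ⇒ Y = (1/2, 1/2)
2. R is where the line through Y parallel to AV meets line VP ⇒ R = (0, 1/2)
through R parallel to YV: direction (-1/2, -1/2); meets VA at N = (-1/2, 0)
N = V + t·(A−V) with t = -1/2

t = -1/2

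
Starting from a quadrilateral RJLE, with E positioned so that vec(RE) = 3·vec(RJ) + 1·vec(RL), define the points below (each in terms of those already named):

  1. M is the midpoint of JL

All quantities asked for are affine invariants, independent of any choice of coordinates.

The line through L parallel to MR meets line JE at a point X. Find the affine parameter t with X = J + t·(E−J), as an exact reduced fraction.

t = -2

Assign R = (0, 0), J = (1, 0), L = (0, 1), E = (3, 1) — the answer is frame-independent, so this choice is without loss of generality.
1. M is the midpoint of JL ⇒ M = (1/2, 1/2)
through L parallel to MR: direction (-1/2, -1/2); meets JE at X = (-3, -2)
X = J + t·(E−J) with t = -2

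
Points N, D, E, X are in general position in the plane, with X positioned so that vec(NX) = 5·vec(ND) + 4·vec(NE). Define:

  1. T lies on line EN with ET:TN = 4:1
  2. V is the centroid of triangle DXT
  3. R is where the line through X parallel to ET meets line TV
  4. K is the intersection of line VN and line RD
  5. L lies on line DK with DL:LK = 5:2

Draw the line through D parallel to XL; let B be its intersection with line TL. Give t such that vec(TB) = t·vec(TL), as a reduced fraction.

t = -1/19

Assign N = (0, 0), D = (1, 0), E = (0, 1), X = (5, 4) — the answer is frame-independent, so this choice is without loss of generality.
1. T lies on line EN with ET:TN = 4:1 ⇒ T = (0, 1/5)
2. V is the centroid of triangle DXT ⇒ V = (2, 7/5)
3. R is where the line through X parallel to ET meets line TV ⇒ R = (5, 16/5)
4. K is the intersection of line VN and line RD ⇒ K = (8, 28/5)
5. L lies on line DK with DL:LK = 5:2 ⇒ L = (6, 4)
through D parallel to XL: direction (1, 0); meets TL at B = (-6/19, 0)
B = T + t·(L−T) with t = -1/19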